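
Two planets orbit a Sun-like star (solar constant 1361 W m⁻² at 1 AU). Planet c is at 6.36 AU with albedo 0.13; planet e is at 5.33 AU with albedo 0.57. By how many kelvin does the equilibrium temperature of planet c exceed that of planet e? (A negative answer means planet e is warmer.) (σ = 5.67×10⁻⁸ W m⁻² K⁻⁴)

T_eq = [S₀(1−A)/(4σd²)]^(1/4), so T ∝ (1−A)^(1/4) / √d.
T₁ = [1361×0.87/(4×5.67×10⁻⁸×6.36²)]^(1/4) = 106.59 K.
T₂ = [1361×0.43/(4×5.67×10⁻⁸×5.33²)]^(1/4) = 97.62 K.

ΔT ≈ 9.0 K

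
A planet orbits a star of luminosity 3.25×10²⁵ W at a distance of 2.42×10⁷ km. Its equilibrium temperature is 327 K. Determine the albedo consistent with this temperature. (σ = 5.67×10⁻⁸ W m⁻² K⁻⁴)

A ≈ 0.41

d = 2.42×10⁷ km = 2.42×10¹⁰ m.
Flux: S = L/(4πd²) = 3.25×10²⁵/(4π×(2.42×10¹⁰)²) = 4420 W m⁻².
From T_eq⁴ = S(1−A)/(4σ): 1−A = 4σT_eq⁴/S.
1−A = 4 × 5.67×10⁻⁸ × (327)⁴ / 4420 = 0.587.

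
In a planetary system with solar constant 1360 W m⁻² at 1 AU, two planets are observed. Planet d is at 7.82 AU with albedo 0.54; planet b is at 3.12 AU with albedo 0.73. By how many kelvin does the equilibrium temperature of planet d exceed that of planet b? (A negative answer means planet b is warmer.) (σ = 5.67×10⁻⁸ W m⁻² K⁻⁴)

T_eq = [S₀(1−A)/(4σd²)]^(1/4), so T ∝ (1−A)^(1/4) / √d.
T₁ = [1360×0.46/(4×5.67×10⁻⁸×7.82²)]^(1/4) = 81.95 K.
T₂ = [1360×0.27/(4×5.67×10⁻⁸×3.12²)]^(1/4) = 113.56 K.

ΔT ≈ -31.6 K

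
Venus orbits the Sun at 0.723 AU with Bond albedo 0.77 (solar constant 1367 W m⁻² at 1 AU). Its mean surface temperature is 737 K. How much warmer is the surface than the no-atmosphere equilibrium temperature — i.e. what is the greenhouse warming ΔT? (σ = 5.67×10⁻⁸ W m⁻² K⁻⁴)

S = 1367/0.723² = 2615 W m⁻².
T_eq = [S(1−A)/(4σ)]^(1/4) = [2615×0.23/(4×5.67×10⁻⁸)]^(1/4) = 226.9 K.
ΔT = T_surf − T_eq = 737 − 226.9.

ΔT ≈ 510.1 K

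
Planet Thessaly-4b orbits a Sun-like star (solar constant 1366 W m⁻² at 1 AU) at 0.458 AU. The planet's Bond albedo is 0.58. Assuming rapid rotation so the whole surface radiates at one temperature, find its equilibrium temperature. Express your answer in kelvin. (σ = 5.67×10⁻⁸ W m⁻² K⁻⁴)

T_eq ≈ 331 K

Flux at 0.458 AU: S = 1366/0.458² = 6510 W m⁻².
Energy balance: absorbed = emitted ⇒ πR²·S(1−A) = 4πR²·σT_eq⁴, so T_eq⁴ = S(1−A)/(4σ).
T_eq = [6510 × 0.42 / (4 × 5.67×10⁻⁸)]^(1/4) = (1.21×10¹⁰)^(1/4) = 331 K.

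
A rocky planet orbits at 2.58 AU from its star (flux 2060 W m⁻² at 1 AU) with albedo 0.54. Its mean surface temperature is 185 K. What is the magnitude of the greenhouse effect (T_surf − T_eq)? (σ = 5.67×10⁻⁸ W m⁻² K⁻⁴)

S = 2060/2.58² = 309.5 W m⁻².
T_eq = [S(1−A)/(4σ)]^(1/4) = [309.5×0.46/(4×5.67×10⁻⁸)]^(1/4) = 158.3 K.
ΔT = T_surf − T_eq = 185 − 158.3.

ΔT ≈ 26.7 K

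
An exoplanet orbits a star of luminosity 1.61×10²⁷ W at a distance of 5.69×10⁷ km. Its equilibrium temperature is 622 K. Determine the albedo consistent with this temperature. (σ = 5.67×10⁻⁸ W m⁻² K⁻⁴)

A ≈ 0.14

d = 5.69×10⁷ km = 5.69×10¹⁰ m.
Flux: S = L/(4πd²) = 1.61×10²⁷/(4π×(5.69×10¹⁰)²) = 3.96×10⁴ W m⁻².
From T_eq⁴ = S(1−A)/(4σ): 1−A = 4σT_eq⁴/S.
1−A = 4 × 5.67×10⁻⁸ × (622)⁴ / 3.96×10⁴ = 0.858.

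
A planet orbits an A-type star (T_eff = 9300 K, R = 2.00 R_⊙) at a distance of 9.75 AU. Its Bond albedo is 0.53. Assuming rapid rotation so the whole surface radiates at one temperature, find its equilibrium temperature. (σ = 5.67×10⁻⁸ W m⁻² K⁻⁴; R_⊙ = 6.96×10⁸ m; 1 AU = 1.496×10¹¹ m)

R_⋆ = 2.00 × 6.96×10⁸ = 1.39×10⁹ m.
d = 9.75 AU = 1.46×10¹² m.
L = 4πR_⋆²σT_⋆⁴ = 4π(1.39×10⁹)² × 5.67×10⁻⁸ × (9300)⁴ = 1.03×10²⁸ W.
S = L/(4πd²) = 386 W m⁻².
Energy balance: absorbed = emitted ⇒ πR²·S(1−A) = 4πR²·σT_eq⁴, so T_eq⁴ = S(1−A)/(4σ).
T_eq = [386 × 0.47 / (4 × 5.67×10⁻⁸)]^(1/4) = (8.01×10⁸)^(1/4) = 168 K.

T_eq ≈ 168 K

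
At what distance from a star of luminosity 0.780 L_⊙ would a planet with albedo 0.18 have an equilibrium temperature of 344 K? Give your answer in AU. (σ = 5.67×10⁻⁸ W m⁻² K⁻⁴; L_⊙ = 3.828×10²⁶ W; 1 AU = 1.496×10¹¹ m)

d ≈ 0.524 AU

L = 0.780 × 3.828×10²⁶ = 2.99×10²⁶ W.
From T_eq⁴ = L(1−A)/(16πσd²): d = √[L(1−A)/(16πσT_eq⁴)].
d = √[2.99×10²⁶ × 0.82 / (16π × 5.67×10⁻⁸ × (344)⁴)] = 7.83×10¹⁰ m = 0.524 AU.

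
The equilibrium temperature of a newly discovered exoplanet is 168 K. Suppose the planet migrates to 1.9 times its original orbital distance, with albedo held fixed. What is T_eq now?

T_eq ≈ 122 K

T_eq ∝ L^(1/4) · d^(−1/2).
T′ = 168 / 1.9^(1/2) = 122 K.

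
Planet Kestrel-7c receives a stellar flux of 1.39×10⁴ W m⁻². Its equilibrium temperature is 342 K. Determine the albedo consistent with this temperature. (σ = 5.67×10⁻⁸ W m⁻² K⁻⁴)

A ≈ 0.78

From T_eq⁴ = S(1−A)/(4σ): 1−A = 4σT_eq⁴/S.
1−A = 4 × 5.67×10⁻⁸ × (342)⁴ / 1.39×10⁴ = 0.223.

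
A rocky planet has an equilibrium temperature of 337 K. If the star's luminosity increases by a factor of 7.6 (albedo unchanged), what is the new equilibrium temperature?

T_eq ∝ L^(1/4) · d^(−1/2).
T′ = 337 × 7.6^(1/4) = 560 K.

T_eq ≈ 560 K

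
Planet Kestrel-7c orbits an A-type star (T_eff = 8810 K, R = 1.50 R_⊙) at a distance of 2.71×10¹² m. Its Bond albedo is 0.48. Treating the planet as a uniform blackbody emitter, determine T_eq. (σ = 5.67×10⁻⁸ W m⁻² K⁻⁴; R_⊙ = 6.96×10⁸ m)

R_⋆ = 1.50 × 6.96×10⁸ = 1.04×10⁹ m.
L = 4πR_⋆²σT_⋆⁴ = 4π(1.04×10⁹)² × 5.67×10⁻⁸ × (8810)⁴ = 4.68×10²⁷ W.
S = L/(4πd²) = 50.7 W m⁻².
Energy balance: absorbed = emitted ⇒ πR²·S(1−A) = 4πR²·σT_eq⁴, so T_eq⁴ = S(1−A)/(4σ).
T_eq = [50.7 × 0.52 / (4 × 5.67×10⁻⁸)]^(1/4) = (1.16×10⁸)^(1/4) = 104 K.

T_eq ≈ 104 K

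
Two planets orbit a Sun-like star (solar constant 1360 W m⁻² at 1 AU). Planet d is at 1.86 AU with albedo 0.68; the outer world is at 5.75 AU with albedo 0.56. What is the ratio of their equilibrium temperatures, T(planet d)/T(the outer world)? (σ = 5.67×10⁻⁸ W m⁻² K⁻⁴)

T₁/T₂ ≈ 1.624

T_eq = [S₀(1−A)/(4σd²)]^(1/4), so T ∝ (1−A)^(1/4) / √d.
T₁ = [1360×0.32/(4×5.67×10⁻⁸×1.86²)]^(1/4) = 153.46 K.
T₂ = [1360×0.44/(4×5.67×10⁻⁸×5.75²)]^(1/4) = 94.52 K.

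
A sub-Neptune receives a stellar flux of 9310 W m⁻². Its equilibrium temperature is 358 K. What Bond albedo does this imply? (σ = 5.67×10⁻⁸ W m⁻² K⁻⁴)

A ≈ 0.60

From T_eq⁴ = S(1−A)/(4σ): 1−A = 4σT_eq⁴/S.
1−A = 4 × 5.67×10⁻⁸ × (358)⁴ / 9310 = 0.400.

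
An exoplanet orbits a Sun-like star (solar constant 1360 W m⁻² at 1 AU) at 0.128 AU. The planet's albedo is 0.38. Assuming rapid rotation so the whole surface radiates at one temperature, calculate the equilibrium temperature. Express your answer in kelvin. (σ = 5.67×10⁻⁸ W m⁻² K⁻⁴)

T_eq ≈ 690 K

Flux at 0.128 AU: S = 1360/0.128² = 8.30×10⁴ W m⁻².
Energy balance: absorbed = emitted ⇒ πR²·S(1−A) = 4πR²·σT_eq⁴, so T_eq⁴ = S(1−A)/(4σ).
T_eq = [8.30×10⁴ × 0.62 / (4 × 5.67×10⁻⁸)]^(1/4) = (2.27×10¹¹)^(1/4) = 690 K.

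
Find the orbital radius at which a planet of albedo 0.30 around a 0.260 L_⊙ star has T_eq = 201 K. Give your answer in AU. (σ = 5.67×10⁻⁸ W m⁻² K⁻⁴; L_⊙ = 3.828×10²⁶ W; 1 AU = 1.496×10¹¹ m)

L = 0.260 × 3.828×10²⁶ = 9.95×10²⁵ W.
From T_eq⁴ = L(1−A)/(16πσd²): d = √[L(1−A)/(16πσT_eq⁴)].
d = √[9.95×10²⁵ × 0.70 / (16π × 5.67×10⁻⁸ × (201)⁴)] = 1.22×10¹¹ m = 0.818 AU.

d ≈ 0.818 AU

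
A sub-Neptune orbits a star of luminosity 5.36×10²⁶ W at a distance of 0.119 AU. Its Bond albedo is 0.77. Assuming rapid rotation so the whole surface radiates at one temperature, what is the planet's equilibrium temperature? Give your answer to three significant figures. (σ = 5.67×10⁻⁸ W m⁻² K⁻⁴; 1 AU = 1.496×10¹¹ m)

T_eq ≈ 608 K

d = 0.119 AU = 1.78×10¹⁰ m.
Flux: S = L/(4πd²) = 5.36×10²⁶/(4π×(1.78×10¹⁰)²) = 1.35×10⁵ W m⁻².
Energy balance: absorbed = emitted ⇒ πR²·S(1−A) = 4πR²·σT_eq⁴, so T_eq⁴ = S(1−A)/(4σ).
T_eq = [1.35×10⁵ × 0.23 / (4 × 5.67×10⁻⁸)]^(1/4) = (1.36×10¹¹)^(1/4) = 608 K.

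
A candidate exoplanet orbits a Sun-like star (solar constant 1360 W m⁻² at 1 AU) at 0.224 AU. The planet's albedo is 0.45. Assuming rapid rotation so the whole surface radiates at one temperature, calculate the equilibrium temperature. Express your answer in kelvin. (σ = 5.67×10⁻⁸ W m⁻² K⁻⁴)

T_eq ≈ 506 K

Flux at 0.224 AU: S = 1360/0.224² = 2.71×10⁴ W m⁻².
Energy balance: absorbed = emitted ⇒ πR²·S(1−A) = 4πR²·σT_eq⁴, so T_eq⁴ = S(1−A)/(4σ).
T_eq = [2.71×10⁴ × 0.55 / (4 × 5.67×10⁻⁸)]^(1/4) = (6.57×10¹⁰)^(1/4) = 506 K.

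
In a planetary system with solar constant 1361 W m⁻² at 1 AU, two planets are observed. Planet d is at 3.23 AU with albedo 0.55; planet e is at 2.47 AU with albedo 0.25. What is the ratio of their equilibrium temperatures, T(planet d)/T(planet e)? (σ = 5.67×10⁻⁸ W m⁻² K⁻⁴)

T_eq = [S₀(1−A)/(4σd²)]^(1/4), so T ∝ (1−A)^(1/4) / √d.
T₁ = [1361×0.45/(4×5.67×10⁻⁸×3.23²)]^(1/4) = 126.84 K.
T₂ = [1361×0.75/(4×5.67×10⁻⁸×2.47²)]^(1/4) = 164.81 K.

T₁/T₂ ≈ 0.770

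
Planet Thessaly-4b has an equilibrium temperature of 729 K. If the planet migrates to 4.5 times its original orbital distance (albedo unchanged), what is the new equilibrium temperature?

T_eq ≈ 344 K

T_eq ∝ L^(1/4) · d^(−1/2).
T′ = 729 / 4.5^(1/2) = 344 K.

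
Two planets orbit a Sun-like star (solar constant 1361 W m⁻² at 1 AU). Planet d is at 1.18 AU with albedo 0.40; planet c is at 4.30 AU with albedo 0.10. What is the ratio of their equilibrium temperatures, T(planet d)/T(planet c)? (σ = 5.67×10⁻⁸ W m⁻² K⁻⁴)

T₁/T₂ ≈ 1.725

T_eq = [S₀(1−A)/(4σd²)]^(1/4), so T ∝ (1−A)^(1/4) / √d.
T₁ = [1361×0.60/(4×5.67×10⁻⁸×1.18²)]^(1/4) = 225.50 K.
T₂ = [1361×0.90/(4×5.67×10⁻⁸×4.30²)]^(1/4) = 130.73 K.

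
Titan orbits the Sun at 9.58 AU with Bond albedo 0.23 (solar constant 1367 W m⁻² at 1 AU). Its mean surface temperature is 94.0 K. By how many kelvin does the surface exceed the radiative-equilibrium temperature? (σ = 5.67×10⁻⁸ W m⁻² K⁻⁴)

ΔT ≈ 9.7 K

S = 1367/9.58² = 14.89 W m⁻².
T_eq = [S(1−A)/(4σ)]^(1/4) = [14.89×0.77/(4×5.67×10⁻⁸)]^(1/4) = 84.3 K.
ΔT = T_surf − T_eq = 94 − 84.3.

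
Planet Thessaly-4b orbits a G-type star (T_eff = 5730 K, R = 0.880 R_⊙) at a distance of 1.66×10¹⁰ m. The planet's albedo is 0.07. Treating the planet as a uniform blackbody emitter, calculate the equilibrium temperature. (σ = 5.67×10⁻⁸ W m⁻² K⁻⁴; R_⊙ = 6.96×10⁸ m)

R_⋆ = 0.880 × 6.96×10⁸ = 6.12×10⁸ m.
L = 4πR_⋆²σT_⋆⁴ = 4π(6.12×10⁸)² × 5.67×10⁻⁸ × (5730)⁴ = 2.88×10²⁶ W.
S = L/(4πd²) = 8.32×10⁴ W m⁻².
Energy balance: absorbed = emitted ⇒ πR²·S(1−A) = 4πR²·σT_eq⁴, so T_eq⁴ = S(1−A)/(4σ).
T_eq = [8.32×10⁴ × 0.93 / (4 × 5.67×10⁻⁸)]^(1/4) = (3.41×10¹¹)^(1/4) = 764 K.

T_eq ≈ 764 K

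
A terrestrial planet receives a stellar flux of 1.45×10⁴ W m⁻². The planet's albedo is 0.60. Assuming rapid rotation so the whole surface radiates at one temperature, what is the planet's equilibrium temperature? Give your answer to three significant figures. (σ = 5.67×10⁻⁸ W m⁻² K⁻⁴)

T_eq ≈ 400 K

Energy balance: absorbed = emitted ⇒ πR²·S(1−A) = 4πR²·σT_eq⁴, so T_eq⁴ = S(1−A)/(4σ).
T_eq = [1.45×10⁴ × 0.40 / (4 × 5.67×10⁻⁸)]^(1/4) = (2.56×10¹⁰)^(1/4) = 400 K.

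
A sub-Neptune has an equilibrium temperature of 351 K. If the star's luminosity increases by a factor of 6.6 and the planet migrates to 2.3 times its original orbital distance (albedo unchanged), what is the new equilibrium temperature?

T_eq ∝ L^(1/4) · d^(−1/2).
T′ = 351 × 6.6^(1/4) / 2.3^(1/2) = 371 K.

T_eq ≈ 371 K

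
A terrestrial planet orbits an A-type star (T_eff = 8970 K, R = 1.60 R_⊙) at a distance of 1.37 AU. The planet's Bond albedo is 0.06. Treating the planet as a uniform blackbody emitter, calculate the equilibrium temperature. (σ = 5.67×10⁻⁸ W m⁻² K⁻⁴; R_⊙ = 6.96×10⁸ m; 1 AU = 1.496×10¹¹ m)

R_⋆ = 1.60 × 6.96×10⁸ = 1.11×10⁹ m.
d = 1.37 AU = 2.05×10¹¹ m.
L = 4πR_⋆²σT_⋆⁴ = 4π(1.11×10⁹)² × 5.67×10⁻⁸ × (8970)⁴ = 5.72×10²⁷ W.
S = L/(4πd²) = 1.08×10⁴ W m⁻².
Energy balance: absorbed = emitted ⇒ πR²·S(1−A) = 4πR²·σT_eq⁴, so T_eq⁴ = S(1−A)/(4σ).
T_eq = [1.08×10⁴ × 0.94 / (4 × 5.67×10⁻⁸)]^(1/4) = (4.49×10¹⁰)^(1/4) = 460 K.

T_eq ≈ 460 K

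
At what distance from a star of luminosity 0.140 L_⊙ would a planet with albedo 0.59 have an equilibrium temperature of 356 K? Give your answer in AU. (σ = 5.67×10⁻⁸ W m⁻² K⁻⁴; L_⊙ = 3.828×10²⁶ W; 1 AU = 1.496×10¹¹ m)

L = 0.140 × 3.828×10²⁶ = 5.36×10²⁵ W.
From T_eq⁴ = L(1−A)/(16πσd²): d = √[L(1−A)/(16πσT_eq⁴)].
d = √[5.36×10²⁵ × 0.41 / (16π × 5.67×10⁻⁸ × (356)⁴)] = 2.19×10¹⁰ m = 0.146 AU.

d ≈ 0.146 AU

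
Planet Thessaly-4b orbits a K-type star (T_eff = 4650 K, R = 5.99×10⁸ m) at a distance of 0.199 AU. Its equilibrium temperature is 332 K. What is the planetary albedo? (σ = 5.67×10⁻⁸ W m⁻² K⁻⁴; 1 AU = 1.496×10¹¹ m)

d = 0.199 AU = 2.98×10¹⁰ m.
L = 4πR_⋆²σT_⋆⁴ = 4π(5.99×10⁸)² × 5.67×10⁻⁸ × (4650)⁴ = 1.20×10²⁶ W.
S = L/(4πd²) = 1.07×10⁴ W m⁻².
From T_eq⁴ = S(1−A)/(4σ): 1−A = 4σT_eq⁴/S.
1−A = 4 × 5.67×10⁻⁸ × (332)⁴ / 1.07×10⁴ = 0.257.

A ≈ 0.74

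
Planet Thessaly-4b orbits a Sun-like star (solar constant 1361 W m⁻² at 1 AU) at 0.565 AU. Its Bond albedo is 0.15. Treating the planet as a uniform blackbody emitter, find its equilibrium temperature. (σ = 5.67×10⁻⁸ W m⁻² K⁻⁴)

T_eq ≈ 356 K

Flux at 0.565 AU: S = 1361/0.565² = 4260 W m⁻².
Energy balance: absorbed = emitted ⇒ πR²·S(1−A) = 4πR²·σT_eq⁴, so T_eq⁴ = S(1−A)/(4σ).
T_eq = [4260 × 0.85 / (4 × 5.67×10⁻⁸)]^(1/4) = (1.60×10¹⁰)^(1/4) = 356 K.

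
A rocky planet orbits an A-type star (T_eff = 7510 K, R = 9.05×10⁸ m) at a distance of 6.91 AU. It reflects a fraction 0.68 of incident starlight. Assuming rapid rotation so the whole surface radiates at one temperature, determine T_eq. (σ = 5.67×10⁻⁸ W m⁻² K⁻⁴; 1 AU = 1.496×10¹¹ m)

T_eq ≈ 118 K

d = 6.91 AU = 1.03×10¹² m.
L = 4πR_⋆²σT_⋆⁴ = 4π(9.05×10⁸)² × 5.67×10⁻⁸ × (7510)⁴ = 1.86×10²⁷ W.
S = L/(4πd²) = 138 W m⁻².
Energy balance: absorbed = emitted ⇒ πR²·S(1−A) = 4πR²·σT_eq⁴, so T_eq⁴ = S(1−A)/(4σ).
T_eq = [138 × 0.32 / (4 × 5.67×10⁻⁸)]^(1/4) = (1.95×10⁸)^(1/4) = 118 K.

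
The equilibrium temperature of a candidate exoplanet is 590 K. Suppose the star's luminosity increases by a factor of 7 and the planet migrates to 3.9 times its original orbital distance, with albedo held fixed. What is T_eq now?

T_eq ∝ L^(1/4) · d^(−1/2).
T′ = 590 × 7^(1/4) / 3.9^(1/2) = 486 K.

T_eq ≈ 486 K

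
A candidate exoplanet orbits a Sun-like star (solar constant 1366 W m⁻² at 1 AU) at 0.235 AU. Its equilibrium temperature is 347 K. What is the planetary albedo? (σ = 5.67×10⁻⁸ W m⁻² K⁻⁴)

A ≈ 0.87

Flux at 0.235 AU: S = 1366/0.235² = 2.47×10⁴ W m⁻².
From T_eq⁴ = S(1−A)/(4σ): 1−A = 4σT_eq⁴/S.
1−A = 4 × 5.67×10⁻⁸ × (347)⁴ / 2.47×10⁴ = 0.133.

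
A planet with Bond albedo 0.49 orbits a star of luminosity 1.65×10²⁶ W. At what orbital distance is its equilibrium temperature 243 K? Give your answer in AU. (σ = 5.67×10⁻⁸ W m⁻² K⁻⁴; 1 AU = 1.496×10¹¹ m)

d ≈ 0.615 AU

From T_eq⁴ = L(1−A)/(16πσd²): d = √[L(1−A)/(16πσT_eq⁴)].
d = √[1.65×10²⁶ × 0.51 / (16π × 5.67×10⁻⁸ × (243)⁴)] = 9.20×10¹⁰ m = 0.615 AU.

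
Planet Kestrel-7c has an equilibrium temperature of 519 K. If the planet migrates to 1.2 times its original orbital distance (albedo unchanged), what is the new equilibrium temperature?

T_eq ∝ L^(1/4) · d^(−1/2).
T′ = 519 / 1.2^(1/2) = 474 K.

T_eq ≈ 474 K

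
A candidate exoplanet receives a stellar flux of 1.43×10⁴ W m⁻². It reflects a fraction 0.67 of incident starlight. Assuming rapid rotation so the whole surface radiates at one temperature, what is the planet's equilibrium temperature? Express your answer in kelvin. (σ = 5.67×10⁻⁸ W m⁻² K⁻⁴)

Energy balance: absorbed = emitted ⇒ πR²·S(1−A) = 4πR²·σT_eq⁴, so T_eq⁴ = S(1−A)/(4σ).
T_eq = [1.43×10⁴ × 0.33 / (4 × 5.67×10⁻⁸)]^(1/4) = (2.08×10¹⁰)^(1/4) = 380 K.

T_eq ≈ 380 K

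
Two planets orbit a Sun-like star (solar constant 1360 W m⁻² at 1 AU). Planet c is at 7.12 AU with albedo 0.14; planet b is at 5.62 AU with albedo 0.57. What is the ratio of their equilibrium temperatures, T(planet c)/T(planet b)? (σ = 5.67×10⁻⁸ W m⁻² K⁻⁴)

T_eq = [S₀(1−A)/(4σd²)]^(1/4), so T ∝ (1−A)^(1/4) / √d.
T₁ = [1360×0.86/(4×5.67×10⁻⁸×7.12²)]^(1/4) = 100.43 K.
T₂ = [1360×0.43/(4×5.67×10⁻⁸×5.62²)]^(1/4) = 95.05 K.

T₁/T₂ ≈ 1.057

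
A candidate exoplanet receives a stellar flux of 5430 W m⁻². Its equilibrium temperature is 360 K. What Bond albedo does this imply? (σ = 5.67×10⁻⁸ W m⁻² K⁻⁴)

A ≈ 0.30

From T_eq⁴ = S(1−A)/(4σ): 1−A = 4σT_eq⁴/S.
1−A = 4 × 5.67×10⁻⁸ × (360)⁴ / 5430 = 0.702.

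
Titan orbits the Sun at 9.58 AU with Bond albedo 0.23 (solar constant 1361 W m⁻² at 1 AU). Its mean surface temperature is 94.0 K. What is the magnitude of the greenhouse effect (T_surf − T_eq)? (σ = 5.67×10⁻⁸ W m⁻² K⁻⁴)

S = 1361/9.58² = 14.83 W m⁻².
T_eq = [S(1−A)/(4σ)]^(1/4) = [14.83×0.77/(4×5.67×10⁻⁸)]^(1/4) = 84.2 K.
ΔT = T_surf − T_eq = 94 − 84.2.

ΔT ≈ 9.8 K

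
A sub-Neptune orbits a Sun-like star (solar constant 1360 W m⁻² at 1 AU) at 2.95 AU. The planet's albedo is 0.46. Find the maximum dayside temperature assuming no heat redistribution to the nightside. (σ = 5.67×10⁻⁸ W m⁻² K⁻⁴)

Flux at 2.95 AU: S = 1360/2.95² = 156 W m⁻².
With no redistribution each surface element balances locally: S(1−A) = σT⁴.
T = [156 × 0.54 / 5.67×10⁻⁸]^(1/4) = (1.49×10⁹)^(1/4) = 196 K.

T_ss ≈ 196 K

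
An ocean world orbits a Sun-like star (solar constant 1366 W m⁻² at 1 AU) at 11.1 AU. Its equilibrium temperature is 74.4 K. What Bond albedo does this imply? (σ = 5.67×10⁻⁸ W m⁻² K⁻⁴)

A ≈ 0.37

Flux at 11.1 AU: S = 1366/11.1² = 11.1 W m⁻².
From T_eq⁴ = S(1−A)/(4σ): 1−A = 4σT_eq⁴/S.
1−A = 4 × 5.67×10⁻⁸ × (74.4)⁴ / 11.1 = 0.627.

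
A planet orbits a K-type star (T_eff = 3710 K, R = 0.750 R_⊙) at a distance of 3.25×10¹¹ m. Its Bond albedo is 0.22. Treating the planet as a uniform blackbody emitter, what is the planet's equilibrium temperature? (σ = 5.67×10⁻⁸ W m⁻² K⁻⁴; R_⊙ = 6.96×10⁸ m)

T_eq ≈ 98.8 K

R_⋆ = 0.750 × 6.96×10⁸ = 5.22×10⁸ m.
L = 4πR_⋆²σT_⋆⁴ = 4π(5.22×10⁸)² × 5.67×10⁻⁸ × (3710)⁴ = 3.68×10²⁵ W.
S = L/(4πd²) = 27.7 W m⁻².
Energy balance: absorbed = emitted ⇒ πR²·S(1−A) = 4πR²·σT_eq⁴, so T_eq⁴ = S(1−A)/(4σ).
T_eq = [27.7 × 0.78 / (4 × 5.67×10⁻⁸)]^(1/4) = (9.53×10⁷)^(1/4) = 98.8 K.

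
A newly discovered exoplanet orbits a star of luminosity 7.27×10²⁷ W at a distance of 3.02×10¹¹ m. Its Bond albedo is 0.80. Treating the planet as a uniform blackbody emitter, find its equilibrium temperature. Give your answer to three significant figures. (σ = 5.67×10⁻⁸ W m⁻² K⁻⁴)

T_eq ≈ 273 K

Flux: S = L/(4πd²) = 7.27×10²⁷/(4π×(3.02×10¹¹)²) = 6340 W m⁻².
Energy balance: absorbed = emitted ⇒ πR²·S(1−A) = 4πR²·σT_eq⁴, so T_eq⁴ = S(1−A)/(4σ).
T_eq = [6340 × 0.20 / (4 × 5.67×10⁻⁸)]^(1/4) = (5.59×10⁹)^(1/4) = 273 K.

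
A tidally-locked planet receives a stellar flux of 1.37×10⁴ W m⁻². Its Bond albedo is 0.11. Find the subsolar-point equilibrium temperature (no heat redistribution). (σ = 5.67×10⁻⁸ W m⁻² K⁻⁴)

At the subsolar point the surface absorbs S(1−A) and emits σT⁴ per unit area — no factor of 4, since only the local patch is in balance.
T = [1.37×10⁴ × 0.89 / 5.67×10⁻⁸]^(1/4) = (2.15×10¹¹)^(1/4) = 681 K.

T_ss ≈ 681 K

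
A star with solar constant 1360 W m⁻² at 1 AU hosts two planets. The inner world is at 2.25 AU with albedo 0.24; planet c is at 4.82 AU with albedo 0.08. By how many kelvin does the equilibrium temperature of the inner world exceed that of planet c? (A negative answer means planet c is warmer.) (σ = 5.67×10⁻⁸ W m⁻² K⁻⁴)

T_eq = [S₀(1−A)/(4σd²)]^(1/4), so T ∝ (1−A)^(1/4) / √d.
T₁ = [1360×0.76/(4×5.67×10⁻⁸×2.25²)]^(1/4) = 173.22 K.
T₂ = [1360×0.92/(4×5.67×10⁻⁸×4.82²)]^(1/4) = 124.14 K.

ΔT ≈ 49.1 K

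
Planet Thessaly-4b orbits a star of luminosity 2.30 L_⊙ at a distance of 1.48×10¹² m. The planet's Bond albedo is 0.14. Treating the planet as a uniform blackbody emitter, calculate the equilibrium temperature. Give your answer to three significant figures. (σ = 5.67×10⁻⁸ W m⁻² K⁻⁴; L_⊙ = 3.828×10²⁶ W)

T_eq ≈ 105 K

L = 2.30 × 3.828×10²⁶ = 8.80×10²⁶ W.
Flux: S = L/(4πd²) = 8.80×10²⁶/(4π×(1.48×10¹²)²) = 32.0 W m⁻².
Energy balance: absorbed = emitted ⇒ πR²·S(1−A) = 4πR²·σT_eq⁴, so T_eq⁴ = S(1−A)/(4σ).
T_eq = [32.0 × 0.86 / (4 × 5.67×10⁻⁸)]^(1/4) = (1.21×10⁸)^(1/4) = 105 K.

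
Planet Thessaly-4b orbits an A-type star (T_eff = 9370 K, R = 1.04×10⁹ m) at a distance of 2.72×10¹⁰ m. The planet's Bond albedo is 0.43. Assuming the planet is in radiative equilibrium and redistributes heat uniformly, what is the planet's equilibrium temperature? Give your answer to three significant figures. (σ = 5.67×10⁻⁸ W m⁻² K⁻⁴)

T_eq ≈ 1130 K

L = 4πR_⋆²σT_⋆⁴ = 4π(1.04×10⁹)² × 5.67×10⁻⁸ × (9370)⁴ = 5.94×10²⁷ W.
S = L/(4πd²) = 6.39×10⁵ W m⁻².
Energy balance: absorbed = emitted ⇒ πR²·S(1−A) = 4πR²·σT_eq⁴, so T_eq⁴ = S(1−A)/(4σ).
T_eq = [6.39×10⁵ × 0.57 / (4 × 5.67×10⁻⁸)]^(1/4) = (1.61×10¹²)^(1/4) = 1130 K.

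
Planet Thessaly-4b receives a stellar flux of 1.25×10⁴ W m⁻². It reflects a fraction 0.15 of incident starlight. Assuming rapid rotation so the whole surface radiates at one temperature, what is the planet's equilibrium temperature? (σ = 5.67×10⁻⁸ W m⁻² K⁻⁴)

Energy balance: absorbed = emitted ⇒ πR²·S(1−A) = 4πR²·σT_eq⁴, so T_eq⁴ = S(1−A)/(4σ).
T_eq = [1.25×10⁴ × 0.85 / (4 × 5.67×10⁻⁸)]^(1/4) = (4.68×10¹⁰)^(1/4) = 465 K.

T_eq ≈ 465 K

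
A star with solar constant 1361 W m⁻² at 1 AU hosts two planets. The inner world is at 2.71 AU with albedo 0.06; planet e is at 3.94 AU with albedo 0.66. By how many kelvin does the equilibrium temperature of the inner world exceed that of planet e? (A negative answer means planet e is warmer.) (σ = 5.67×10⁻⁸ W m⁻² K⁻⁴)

T_eq = [S₀(1−A)/(4σd²)]^(1/4), so T ∝ (1−A)^(1/4) / √d.
T₁ = [1361×0.94/(4×5.67×10⁻⁸×2.71²)]^(1/4) = 166.48 K.
T₂ = [1361×0.34/(4×5.67×10⁻⁸×3.94²)]^(1/4) = 107.07 K.

ΔT ≈ 59.4 K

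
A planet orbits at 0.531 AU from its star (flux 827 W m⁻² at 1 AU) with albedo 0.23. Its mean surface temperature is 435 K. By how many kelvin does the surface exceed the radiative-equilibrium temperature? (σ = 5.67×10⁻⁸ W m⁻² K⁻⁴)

ΔT ≈ 119.1 K

S = 827/0.531² = 2933 W m⁻².
T_eq = [S(1−A)/(4σ)]^(1/4) = [2933×0.77/(4×5.67×10⁻⁸)]^(1/4) = 315.9 K.
ΔT = T_surf − T_eq = 435 − 315.9.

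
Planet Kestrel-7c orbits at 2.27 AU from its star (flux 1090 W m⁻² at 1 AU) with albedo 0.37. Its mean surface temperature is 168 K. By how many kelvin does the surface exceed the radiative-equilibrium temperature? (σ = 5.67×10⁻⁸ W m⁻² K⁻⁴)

S = 1090/2.27² = 211.5 W m⁻².
T_eq = [S(1−A)/(4σ)]^(1/4) = [211.5×0.63/(4×5.67×10⁻⁸)]^(1/4) = 155.7 K.
ΔT = T_surf − T_eq = 168 − 155.7.

ΔT ≈ 12.3 K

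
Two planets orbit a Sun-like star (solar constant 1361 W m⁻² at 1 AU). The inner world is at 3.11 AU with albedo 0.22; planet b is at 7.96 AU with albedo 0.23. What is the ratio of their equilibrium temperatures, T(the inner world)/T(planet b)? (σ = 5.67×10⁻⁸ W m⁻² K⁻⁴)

T₁/T₂ ≈ 1.605

T_eq = [S₀(1−A)/(4σd²)]^(1/4), so T ∝ (1−A)^(1/4) / √d.
T₁ = [1361×0.78/(4×5.67×10⁻⁸×3.11²)]^(1/4) = 148.32 K.
T₂ = [1361×0.77/(4×5.67×10⁻⁸×7.96²)]^(1/4) = 92.41 K.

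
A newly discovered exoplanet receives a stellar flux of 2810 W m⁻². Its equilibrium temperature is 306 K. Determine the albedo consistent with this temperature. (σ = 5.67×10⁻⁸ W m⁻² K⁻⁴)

From T_eq⁴ = S(1−A)/(4σ): 1−A = 4σT_eq⁴/S.
1−A = 4 × 5.67×10⁻⁸ × (306)⁴ / 2810 = 0.708.

A ≈ 0.29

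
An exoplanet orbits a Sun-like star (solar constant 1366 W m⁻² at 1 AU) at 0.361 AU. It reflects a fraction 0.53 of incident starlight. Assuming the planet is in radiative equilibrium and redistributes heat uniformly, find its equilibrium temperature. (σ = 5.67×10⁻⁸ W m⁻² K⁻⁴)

T_eq ≈ 384 K

Flux at 0.361 AU: S = 1366/0.361² = 1.05×10⁴ W m⁻².
Energy balance: absorbed = emitted ⇒ πR²·S(1−A) = 4πR²·σT_eq⁴, so T_eq⁴ = S(1−A)/(4σ).
T_eq = [1.05×10⁴ × 0.47 / (4 × 5.67×10⁻⁸)]^(1/4) = (2.17×10¹⁰)^(1/4) = 384 K.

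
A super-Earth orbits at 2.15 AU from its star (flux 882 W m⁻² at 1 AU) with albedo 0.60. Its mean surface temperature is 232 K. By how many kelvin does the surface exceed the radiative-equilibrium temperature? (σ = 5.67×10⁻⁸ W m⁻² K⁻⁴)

S = 882/2.15² = 190.8 W m⁻².
T_eq = [S(1−A)/(4σ)]^(1/4) = [190.8×0.40/(4×5.67×10⁻⁸)]^(1/4) = 135.4 K.
ΔT = T_surf − T_eq = 232 − 135.4.

ΔT ≈ 96.6 K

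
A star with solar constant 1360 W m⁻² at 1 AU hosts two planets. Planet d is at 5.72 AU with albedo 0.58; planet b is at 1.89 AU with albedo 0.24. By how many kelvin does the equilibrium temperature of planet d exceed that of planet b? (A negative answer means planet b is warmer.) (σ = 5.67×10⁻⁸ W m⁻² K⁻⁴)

T_eq = [S₀(1−A)/(4σd²)]^(1/4), so T ∝ (1−A)^(1/4) / √d.
T₁ = [1360×0.42/(4×5.67×10⁻⁸×5.72²)]^(1/4) = 93.67 K.
T₂ = [1360×0.76/(4×5.67×10⁻⁸×1.89²)]^(1/4) = 188.99 K.

ΔT ≈ -95.3 K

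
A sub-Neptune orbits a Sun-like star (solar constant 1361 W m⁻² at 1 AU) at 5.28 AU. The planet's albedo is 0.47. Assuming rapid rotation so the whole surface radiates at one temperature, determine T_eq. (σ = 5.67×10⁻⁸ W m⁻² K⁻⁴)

Flux at 5.28 AU: S = 1361/5.28² = 48.8 W m⁻².
Energy balance: absorbed = emitted ⇒ πR²·S(1−A) = 4πR²·σT_eq⁴, so T_eq⁴ = S(1−A)/(4σ).
T_eq = [48.8 × 0.53 / (4 × 5.67×10⁻⁸)]^(1/4) = (1.14×10⁸)^(1/4) = 103 K.

T_eq ≈ 103 K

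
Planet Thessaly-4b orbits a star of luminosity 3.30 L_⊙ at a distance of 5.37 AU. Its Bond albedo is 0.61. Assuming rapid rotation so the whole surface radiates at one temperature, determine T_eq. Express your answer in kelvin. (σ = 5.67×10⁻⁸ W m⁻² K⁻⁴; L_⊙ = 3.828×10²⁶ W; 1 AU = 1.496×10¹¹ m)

T_eq ≈ 128 K

d = 5.37 AU = 8.03×10¹¹ m.
L = 3.30 × 3.828×10²⁶ = 1.26×10²⁷ W.
Flux: S = L/(4πd²) = 1.26×10²⁷/(4π×(8.03×10¹¹)²) = 156 W m⁻².
Energy balance: absorbed = emitted ⇒ πR²·S(1−A) = 4πR²·σT_eq⁴, so T_eq⁴ = S(1−A)/(4σ).
T_eq = [156 × 0.39 / (4 × 5.67×10⁻⁸)]^(1/4) = (2.68×10⁸)^(1/4) = 128 K.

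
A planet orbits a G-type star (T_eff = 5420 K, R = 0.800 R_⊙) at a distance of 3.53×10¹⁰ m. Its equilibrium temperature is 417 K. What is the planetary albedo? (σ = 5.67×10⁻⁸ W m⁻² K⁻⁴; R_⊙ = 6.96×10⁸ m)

A ≈ 0.44

R_⋆ = 0.800 × 6.96×10⁸ = 5.57×10⁸ m.
L = 4πR_⋆²σT_⋆⁴ = 4π(5.57×10⁸)² × 5.67×10⁻⁸ × (5420)⁴ = 1.91×10²⁶ W.
S = L/(4πd²) = 1.22×10⁴ W m⁻².
From T_eq⁴ = S(1−A)/(4σ): 1−A = 4σT_eq⁴/S.
1−A = 4 × 5.67×10⁻⁸ × (417)⁴ / 1.22×10⁴ = 0.563.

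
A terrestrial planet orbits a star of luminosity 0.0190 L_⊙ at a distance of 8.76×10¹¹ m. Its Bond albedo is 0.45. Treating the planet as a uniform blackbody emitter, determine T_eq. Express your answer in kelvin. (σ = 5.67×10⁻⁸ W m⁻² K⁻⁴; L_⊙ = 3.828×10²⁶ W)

L = 0.0190 × 3.828×10²⁶ = 7.27×10²⁴ W.
Flux: S = L/(4πd²) = 7.27×10²⁴/(4π×(8.76×10¹¹)²) = 0.754 W m⁻².
Energy balance: absorbed = emitted ⇒ πR²·S(1−A) = 4πR²·σT_eq⁴, so T_eq⁴ = S(1−A)/(4σ).
T_eq = [0.754 × 0.55 / (4 × 5.67×10⁻⁸)]^(1/4) = (1.83×10⁶)^(1/4) = 36.8 K.

T_eq ≈ 36.8 K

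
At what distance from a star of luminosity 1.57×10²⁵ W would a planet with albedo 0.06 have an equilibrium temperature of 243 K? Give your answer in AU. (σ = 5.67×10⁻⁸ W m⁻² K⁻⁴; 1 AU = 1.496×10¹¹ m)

From T_eq⁴ = L(1−A)/(16πσd²): d = √[L(1−A)/(16πσT_eq⁴)].
d = √[1.57×10²⁵ × 0.94 / (16π × 5.67×10⁻⁸ × (243)⁴)] = 3.85×10¹⁰ m = 0.258 AU.

d ≈ 0.258 AU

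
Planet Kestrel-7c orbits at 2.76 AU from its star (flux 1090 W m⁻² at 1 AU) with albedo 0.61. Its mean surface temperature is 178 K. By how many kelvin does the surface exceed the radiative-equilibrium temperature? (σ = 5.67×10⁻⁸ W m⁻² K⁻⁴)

ΔT ≈ 52.8 K

S = 1090/2.76² = 143.1 W m⁻².
T_eq = [S(1−A)/(4σ)]^(1/4) = [143.1×0.39/(4×5.67×10⁻⁸)]^(1/4) = 125.2 K.
ΔT = T_surf − T_eq = 178 − 125.2.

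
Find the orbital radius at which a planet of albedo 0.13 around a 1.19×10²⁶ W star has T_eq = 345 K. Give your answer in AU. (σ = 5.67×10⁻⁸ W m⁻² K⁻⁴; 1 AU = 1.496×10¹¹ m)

d ≈ 0.338 AU

From T_eq⁴ = L(1−A)/(16πσd²): d = √[L(1−A)/(16πσT_eq⁴)].
d = √[1.19×10²⁶ × 0.87 / (16π × 5.67×10⁻⁸ × (345)⁴)] = 5.06×10¹⁰ m = 0.338 AU.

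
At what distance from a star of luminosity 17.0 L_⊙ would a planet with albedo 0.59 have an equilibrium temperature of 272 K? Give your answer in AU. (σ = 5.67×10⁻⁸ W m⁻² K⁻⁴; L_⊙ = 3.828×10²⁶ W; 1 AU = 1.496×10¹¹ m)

L = 17.0 × 3.828×10²⁶ = 6.51×10²⁷ W.
From T_eq⁴ = L(1−A)/(16πσd²): d = √[L(1−A)/(16πσT_eq⁴)].
d = √[6.51×10²⁷ × 0.41 / (16π × 5.67×10⁻⁸ × (272)⁴)] = 4.14×10¹¹ m = 2.76 AU.

d ≈ 2.76 AU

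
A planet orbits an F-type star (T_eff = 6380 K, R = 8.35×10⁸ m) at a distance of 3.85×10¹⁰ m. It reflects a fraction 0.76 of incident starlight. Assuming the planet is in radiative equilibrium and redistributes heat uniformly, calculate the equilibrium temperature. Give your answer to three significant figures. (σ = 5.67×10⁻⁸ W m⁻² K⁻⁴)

L = 4πR_⋆²σT_⋆⁴ = 4π(8.35×10⁸)² × 5.67×10⁻⁸ × (6380)⁴ = 8.23×10²⁶ W.
S = L/(4πd²) = 4.42×10⁴ W m⁻².
Energy balance: absorbed = emitted ⇒ πR²·S(1−A) = 4πR²·σT_eq⁴, so T_eq⁴ = S(1−A)/(4σ).
T_eq = [4.42×10⁴ × 0.24 / (4 × 5.67×10⁻⁸)]^(1/4) = (4.68×10¹⁰)^(1/4) = 465 K.

T_eq ≈ 465 K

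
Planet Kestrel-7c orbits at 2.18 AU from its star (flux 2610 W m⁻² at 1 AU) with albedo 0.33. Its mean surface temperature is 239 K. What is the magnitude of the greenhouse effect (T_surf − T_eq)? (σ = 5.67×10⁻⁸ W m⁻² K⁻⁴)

S = 2610/2.18² = 549.2 W m⁻².
T_eq = [S(1−A)/(4σ)]^(1/4) = [549.2×0.67/(4×5.67×10⁻⁸)]^(1/4) = 200.7 K.
ΔT = T_surf − T_eq = 239 − 200.7.

ΔT ≈ 38.3 K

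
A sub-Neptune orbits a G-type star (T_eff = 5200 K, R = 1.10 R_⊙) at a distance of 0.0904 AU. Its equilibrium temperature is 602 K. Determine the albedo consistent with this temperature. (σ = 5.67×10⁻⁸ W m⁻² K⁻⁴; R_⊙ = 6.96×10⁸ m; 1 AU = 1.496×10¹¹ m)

R_⋆ = 1.10 × 6.96×10⁸ = 7.66×10⁸ m.
d = 0.0904 AU = 1.35×10¹⁰ m.
L = 4πR_⋆²σT_⋆⁴ = 4π(7.66×10⁸)² × 5.67×10⁻⁸ × (5200)⁴ = 3.05×10²⁶ W.
S = L/(4πd²) = 1.33×10⁵ W m⁻².
From T_eq⁴ = S(1−A)/(4σ): 1−A = 4σT_eq⁴/S.
1−A = 4 × 5.67×10⁻⁸ × (602)⁴ / 1.33×10⁵ = 0.224.

A ≈ 0.78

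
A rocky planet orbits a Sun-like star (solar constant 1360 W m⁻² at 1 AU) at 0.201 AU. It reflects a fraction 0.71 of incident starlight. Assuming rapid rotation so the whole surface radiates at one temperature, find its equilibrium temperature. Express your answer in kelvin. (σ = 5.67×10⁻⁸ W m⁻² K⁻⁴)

Flux at 0.201 AU: S = 1360/0.201² = 3.37×10⁴ W m⁻².
Energy balance: absorbed = emitted ⇒ πR²·S(1−A) = 4πR²·σT_eq⁴, so T_eq⁴ = S(1−A)/(4σ).
T_eq = [3.37×10⁴ × 0.29 / (4 × 5.67×10⁻⁸)]^(1/4) = (4.30×10¹⁰)^(1/4) = 455 K.

T_eq ≈ 455 K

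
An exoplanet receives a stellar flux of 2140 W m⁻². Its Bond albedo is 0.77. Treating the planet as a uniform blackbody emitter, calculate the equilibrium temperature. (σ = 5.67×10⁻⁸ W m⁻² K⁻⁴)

Energy balance: absorbed = emitted ⇒ πR²·S(1−A) = 4πR²·σT_eq⁴, so T_eq⁴ = S(1−A)/(4σ).
T_eq = [2140 × 0.23 / (4 × 5.67×10⁻⁸)]^(1/4) = (2.17×10⁹)^(1/4) = 216 K.

T_eq ≈ 216 K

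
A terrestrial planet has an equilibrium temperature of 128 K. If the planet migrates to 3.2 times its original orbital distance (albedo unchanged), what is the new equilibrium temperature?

T_eq ≈ 71.6 K

T_eq ∝ L^(1/4) · d^(−1/2).
T′ = 128 / 3.2^(1/2) = 71.6 K.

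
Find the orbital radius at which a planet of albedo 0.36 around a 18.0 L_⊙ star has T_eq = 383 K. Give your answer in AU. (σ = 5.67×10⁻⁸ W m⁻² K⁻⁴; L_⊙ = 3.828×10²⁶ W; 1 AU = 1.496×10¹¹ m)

L = 18.0 × 3.828×10²⁶ = 6.89×10²⁷ W.
From T_eq⁴ = L(1−A)/(16πσd²): d = √[L(1−A)/(16πσT_eq⁴)].
d = √[6.89×10²⁷ × 0.64 / (16π × 5.67×10⁻⁸ × (383)⁴)] = 2.68×10¹¹ m = 1.79 AU.

d ≈ 1.79 AU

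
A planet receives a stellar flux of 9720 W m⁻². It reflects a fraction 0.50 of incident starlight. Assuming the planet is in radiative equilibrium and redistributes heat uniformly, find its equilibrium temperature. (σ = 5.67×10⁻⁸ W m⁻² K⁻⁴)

T_eq ≈ 383 K

Energy balance: absorbed = emitted ⇒ πR²·S(1−A) = 4πR²·σT_eq⁴, so T_eq⁴ = S(1−A)/(4σ).
T_eq = [9720 × 0.50 / (4 × 5.67×10⁻⁸)]^(1/4) = (2.14×10¹⁰)^(1/4) = 383 K.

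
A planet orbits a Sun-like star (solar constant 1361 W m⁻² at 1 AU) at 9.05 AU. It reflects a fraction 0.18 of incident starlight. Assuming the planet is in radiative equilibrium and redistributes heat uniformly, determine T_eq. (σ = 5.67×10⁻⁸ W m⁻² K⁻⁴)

Flux at 9.05 AU: S = 1361/9.05² = 16.6 W m⁻².
Energy balance: absorbed = emitted ⇒ πR²·S(1−A) = 4πR²·σT_eq⁴, so T_eq⁴ = S(1−A)/(4σ).
T_eq = [16.6 × 0.82 / (4 × 5.67×10⁻⁸)]^(1/4) = (6.01×10⁷)^(1/4) = 88.0 K.

T_eq ≈ 88.0 K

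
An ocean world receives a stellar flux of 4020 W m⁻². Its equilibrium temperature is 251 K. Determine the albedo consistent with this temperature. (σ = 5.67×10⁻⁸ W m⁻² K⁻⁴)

A ≈ 0.78

From T_eq⁴ = S(1−A)/(4σ): 1−A = 4σT_eq⁴/S.
1−A = 4 × 5.67×10⁻⁸ × (251)⁴ / 4020 = 0.224.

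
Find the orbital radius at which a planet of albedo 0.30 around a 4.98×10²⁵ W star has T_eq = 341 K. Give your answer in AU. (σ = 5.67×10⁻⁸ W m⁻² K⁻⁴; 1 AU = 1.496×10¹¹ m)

From T_eq⁴ = L(1−A)/(16πσd²): d = √[L(1−A)/(16πσT_eq⁴)].
d = √[4.98×10²⁵ × 0.70 / (16π × 5.67×10⁻⁸ × (341)⁴)] = 3.01×10¹⁰ m = 0.201 AU.

d ≈ 0.201 AU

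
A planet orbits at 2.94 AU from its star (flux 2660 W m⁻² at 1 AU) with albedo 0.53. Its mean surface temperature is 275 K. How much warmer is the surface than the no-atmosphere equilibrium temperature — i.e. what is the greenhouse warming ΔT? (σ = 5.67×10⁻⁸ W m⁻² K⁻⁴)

S = 2660/2.94² = 307.7 W m⁻².
T_eq = [S(1−A)/(4σ)]^(1/4) = [307.7×0.47/(4×5.67×10⁻⁸)]^(1/4) = 158.9 K.
ΔT = T_surf − T_eq = 275 − 158.9.

ΔT ≈ 116.1 K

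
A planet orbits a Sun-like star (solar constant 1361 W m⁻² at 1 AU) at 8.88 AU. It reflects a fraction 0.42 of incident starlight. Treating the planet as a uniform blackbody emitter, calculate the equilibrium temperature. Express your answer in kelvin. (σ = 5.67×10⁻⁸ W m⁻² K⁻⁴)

Flux at 8.88 AU: S = 1361/8.88² = 17.3 W m⁻².
Energy balance: absorbed = emitted ⇒ πR²·S(1−A) = 4πR²·σT_eq⁴, so T_eq⁴ = S(1−A)/(4σ).
T_eq = [17.3 × 0.58 / (4 × 5.67×10⁻⁸)]^(1/4) = (4.41×10⁷)^(1/4) = 81.5 K.

T_eq ≈ 81.5 K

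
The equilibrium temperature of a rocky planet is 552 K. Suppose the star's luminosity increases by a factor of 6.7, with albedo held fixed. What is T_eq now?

T_eq ≈ 888 K

T_eq ∝ L^(1/4) · d^(−1/2).
T′ = 552 × 6.7^(1/4) = 888 K.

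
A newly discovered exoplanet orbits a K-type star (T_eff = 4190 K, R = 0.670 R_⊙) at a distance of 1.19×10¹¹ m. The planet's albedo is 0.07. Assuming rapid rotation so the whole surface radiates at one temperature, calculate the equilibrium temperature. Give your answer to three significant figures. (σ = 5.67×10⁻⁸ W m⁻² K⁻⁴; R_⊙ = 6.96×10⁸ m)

T_eq ≈ 182 K

R_⋆ = 0.670 × 6.96×10⁸ = 4.66×10⁸ m.
L = 4πR_⋆²σT_⋆⁴ = 4π(4.66×10⁸)² × 5.67×10⁻⁸ × (4190)⁴ = 4.78×10²⁵ W.
S = L/(4πd²) = 268 W m⁻².
Energy balance: absorbed = emitted ⇒ πR²·S(1−A) = 4πR²·σT_eq⁴, so T_eq⁴ = S(1−A)/(4σ).
T_eq = [268 × 0.93 / (4 × 5.67×10⁻⁸)]^(1/4) = (1.10×10⁹)^(1/4) = 182 K.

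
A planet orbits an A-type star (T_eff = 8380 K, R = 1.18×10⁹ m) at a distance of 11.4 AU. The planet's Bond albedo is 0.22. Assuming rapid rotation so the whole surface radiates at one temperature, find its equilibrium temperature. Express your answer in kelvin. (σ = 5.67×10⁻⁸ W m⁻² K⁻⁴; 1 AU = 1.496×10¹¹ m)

T_eq ≈ 146 K

d = 11.4 AU = 1.71×10¹² m.
L = 4πR_⋆²σT_⋆⁴ = 4π(1.18×10⁹)² × 5.67×10⁻⁸ × (8380)⁴ = 4.89×10²⁷ W.
S = L/(4πd²) = 134 W m⁻².
Energy balance: absorbed = emitted ⇒ πR²·S(1−A) = 4πR²·σT_eq⁴, so T_eq⁴ = S(1−A)/(4σ).
T_eq = [134 × 0.78 / (4 × 5.67×10⁻⁸)]^(1/4) = (4.60×10⁸)^(1/4) = 146 K.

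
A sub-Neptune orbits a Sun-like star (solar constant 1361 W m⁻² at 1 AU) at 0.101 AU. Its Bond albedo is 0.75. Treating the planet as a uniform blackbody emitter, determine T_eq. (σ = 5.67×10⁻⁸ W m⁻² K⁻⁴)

T_eq ≈ 619 K

Flux at 0.101 AU: S = 1361/0.101² = 1.33×10⁵ W m⁻².
Energy balance: absorbed = emitted ⇒ πR²·S(1−A) = 4πR²·σT_eq⁴, so T_eq⁴ = S(1−A)/(4σ).
T_eq = [1.33×10⁵ × 0.25 / (4 × 5.67×10⁻⁸)]^(1/4) = (1.47×10¹¹)^(1/4) = 619 K.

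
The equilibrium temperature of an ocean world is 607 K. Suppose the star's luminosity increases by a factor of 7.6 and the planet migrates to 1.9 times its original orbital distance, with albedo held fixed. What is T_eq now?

T_eq ∝ L^(1/4) · d^(−1/2).
T′ = 607 × 7.6^(1/4) / 1.9^(1/2) = 731 K.

T_eq ≈ 731 K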